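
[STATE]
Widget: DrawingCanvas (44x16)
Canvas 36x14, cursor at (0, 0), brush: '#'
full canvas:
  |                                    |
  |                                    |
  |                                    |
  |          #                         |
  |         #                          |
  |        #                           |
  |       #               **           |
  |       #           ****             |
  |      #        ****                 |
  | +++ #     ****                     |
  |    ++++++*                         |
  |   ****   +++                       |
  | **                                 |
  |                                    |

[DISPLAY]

+                                           
                                            
                                            
          #                                 
         #                                  
        #                                   
       #               **                   
       #           ****                     
      #        ****                         
 +++ #     ****                             
    ++++++*                                 
   ****   +++                               
 **                                         
                                            
                                            
                                            


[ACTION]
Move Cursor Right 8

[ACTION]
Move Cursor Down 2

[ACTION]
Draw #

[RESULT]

                                            
                                            
        #                                   
          #                                 
         #                                  
        #                                   
       #               **                   
       #           ****                     
      #        ****                         
 +++ #     ****                             
    ++++++*                                 
   ****   +++                               
 **                                         
                                            
                                            
                                            


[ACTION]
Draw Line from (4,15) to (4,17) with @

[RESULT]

                                            
                                            
        #                                   
          #                                 
         #     @@@                          
        #                                   
       #               **                   
       #           ****                     
      #        ****                         
 +++ #     ****                             
    ++++++*                                 
   ****   +++                               
 **                                         
                                            
                                            
                                            


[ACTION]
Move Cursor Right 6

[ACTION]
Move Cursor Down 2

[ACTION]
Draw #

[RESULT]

                                            
                                            
        #                                   
          #                                 
         #    #@@@                          
        #                                   
       #               **                   
       #           ****                     
      #        ****                         
 +++ #     ****                             
    ++++++*                                 
   ****   +++                               
 **                                         
                                            
                                            
                                            


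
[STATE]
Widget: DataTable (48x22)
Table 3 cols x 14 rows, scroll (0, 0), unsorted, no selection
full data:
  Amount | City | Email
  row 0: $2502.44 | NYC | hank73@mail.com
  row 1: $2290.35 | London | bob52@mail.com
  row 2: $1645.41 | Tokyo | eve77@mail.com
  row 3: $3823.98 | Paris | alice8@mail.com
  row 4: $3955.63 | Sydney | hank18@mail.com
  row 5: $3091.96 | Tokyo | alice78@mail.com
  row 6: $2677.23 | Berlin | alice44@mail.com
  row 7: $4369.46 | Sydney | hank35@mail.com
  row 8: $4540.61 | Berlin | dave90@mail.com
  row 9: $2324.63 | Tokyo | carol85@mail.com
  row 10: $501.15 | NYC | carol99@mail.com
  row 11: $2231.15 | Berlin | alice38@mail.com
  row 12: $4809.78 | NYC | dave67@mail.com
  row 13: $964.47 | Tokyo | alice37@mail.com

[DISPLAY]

Amount  │City  │Email                           
────────┼──────┼────────────────                
$2502.44│NYC   │hank73@mail.com                 
$2290.35│London│bob52@mail.com                  
$1645.41│Tokyo │eve77@mail.com                  
$3823.98│Paris │alice8@mail.com                 
$3955.63│Sydney│hank18@mail.com                 
$3091.96│Tokyo │alice78@mail.com                
$2677.23│Berlin│alice44@mail.com                
$4369.46│Sydney│hank35@mail.com                 
$4540.61│Berlin│dave90@mail.com                 
$2324.63│Tokyo │carol85@mail.com                
$501.15 │NYC   │carol99@mail.com                
$2231.15│Berlin│alice38@mail.com                
$4809.78│NYC   │dave67@mail.com                 
$964.47 │Tokyo │alice37@mail.com                
                                                
                                                
                                                
                                                
                                                
                                                


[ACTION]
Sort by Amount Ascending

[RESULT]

Amount ▲│City  │Email                           
────────┼──────┼────────────────                
$501.15 │NYC   │carol99@mail.com                
$964.47 │Tokyo │alice37@mail.com                
$1645.41│Tokyo │eve77@mail.com                  
$2231.15│Berlin│alice38@mail.com                
$2290.35│London│bob52@mail.com                  
$2324.63│Tokyo │carol85@mail.com                
$2502.44│NYC   │hank73@mail.com                 
$2677.23│Berlin│alice44@mail.com                
$3091.96│Tokyo │alice78@mail.com                
$3823.98│Paris │alice8@mail.com                 
$3955.63│Sydney│hank18@mail.com                 
$4369.46│Sydney│hank35@mail.com                 
$4540.61│Berlin│dave90@mail.com                 
$4809.78│NYC   │dave67@mail.com                 
                                                
                                                
                                                
                                                
                                                
                                                


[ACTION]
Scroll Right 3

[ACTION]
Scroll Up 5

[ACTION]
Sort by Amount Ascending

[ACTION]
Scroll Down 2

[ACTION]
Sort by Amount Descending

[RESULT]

Amount ▼│City  │Email                           
────────┼──────┼────────────────                
$4809.78│NYC   │dave67@mail.com                 
$4540.61│Berlin│dave90@mail.com                 
$4369.46│Sydney│hank35@mail.com                 
$3955.63│Sydney│hank18@mail.com                 
$3823.98│Paris │alice8@mail.com                 
$3091.96│Tokyo │alice78@mail.com                
$2677.23│Berlin│alice44@mail.com                
$2502.44│NYC   │hank73@mail.com                 
$2324.63│Tokyo │carol85@mail.com                
$2290.35│London│bob52@mail.com                  
$2231.15│Berlin│alice38@mail.com                
$1645.41│Tokyo │eve77@mail.com                  
$964.47 │Tokyo │alice37@mail.com                
$501.15 │NYC   │carol99@mail.com                
                                                
                                                
                                                
                                                
                                                
                                                


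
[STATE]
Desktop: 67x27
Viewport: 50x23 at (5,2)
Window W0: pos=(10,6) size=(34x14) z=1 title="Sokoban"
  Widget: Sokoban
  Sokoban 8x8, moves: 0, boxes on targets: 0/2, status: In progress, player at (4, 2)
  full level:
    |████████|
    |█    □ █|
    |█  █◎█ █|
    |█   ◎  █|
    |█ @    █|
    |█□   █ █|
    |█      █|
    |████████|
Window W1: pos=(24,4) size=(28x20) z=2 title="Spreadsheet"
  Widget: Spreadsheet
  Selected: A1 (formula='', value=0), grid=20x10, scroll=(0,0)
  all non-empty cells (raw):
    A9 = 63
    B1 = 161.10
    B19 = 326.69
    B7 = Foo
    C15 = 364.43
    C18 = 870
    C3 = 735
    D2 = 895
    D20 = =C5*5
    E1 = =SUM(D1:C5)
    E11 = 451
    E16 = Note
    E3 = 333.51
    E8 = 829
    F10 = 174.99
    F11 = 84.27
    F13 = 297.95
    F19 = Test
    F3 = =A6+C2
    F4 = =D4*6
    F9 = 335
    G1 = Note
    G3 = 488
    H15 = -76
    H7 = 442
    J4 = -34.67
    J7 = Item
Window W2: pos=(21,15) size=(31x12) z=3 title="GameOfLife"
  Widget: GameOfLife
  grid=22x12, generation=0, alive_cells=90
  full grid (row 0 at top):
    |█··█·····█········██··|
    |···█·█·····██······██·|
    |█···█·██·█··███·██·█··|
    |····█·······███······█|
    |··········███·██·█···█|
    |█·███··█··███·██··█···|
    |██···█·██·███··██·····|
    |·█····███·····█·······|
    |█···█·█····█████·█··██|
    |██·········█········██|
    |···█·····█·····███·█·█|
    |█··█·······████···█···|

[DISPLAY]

                                                  
                                                  
                   ┏━━━━━━━━━━━━━━━━━━━━━━━━━━┓   
                   ┃ Spreadsheet              ┃   
     ┏━━━━━━━━━━━━━┠──────────────────────────┨   
     ┃ Sokoban     ┃A1:                       ┃   
     ┠─────────────┃       A       B       C  ┃   
     ┃████████     ┃--------------------------┃   
     ┃█    □ █     ┃  1      [0]  161.10      ┃   
     ┃█  █◎█ █     ┃  2        0       0      ┃   
     ┃█   ◎  █     ┃  3        0       0     7┃   
     ┃█ @    █     ┃  4        0       0      ┃   
     ┃█□   █ █     ┃  5        0       0      ┃   
     ┃█      █  ┏━━━━━━━━━━━━━━━━━━━━━━━━━━━━━┓   
     ┃████████  ┃ GameOfLife                  ┃   
     ┃Moves: 0  ┠─────────────────────────────┨   
     ┃          ┃Gen: 0                       ┃   
     ┗━━━━━━━━━━┃█···█·██·█··███·██·█··       ┃   
                ┃····█·······███······█       ┃   
                ┃··········███·██·█···█       ┃   
                ┃█·███··█··███·██··█···       ┃   
                ┃██···█·██·███··██·····       ┃   
                ┃·█····███·····█·······       ┃   


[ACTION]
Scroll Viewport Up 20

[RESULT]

                                                  
                                                  
                                                  
                                                  
                   ┏━━━━━━━━━━━━━━━━━━━━━━━━━━┓   
                   ┃ Spreadsheet              ┃   
     ┏━━━━━━━━━━━━━┠──────────────────────────┨   
     ┃ Sokoban     ┃A1:                       ┃   
     ┠─────────────┃       A       B       C  ┃   
     ┃████████     ┃--------------------------┃   
     ┃█    □ █     ┃  1      [0]  161.10      ┃   
     ┃█  █◎█ █     ┃  2        0       0      ┃   
     ┃█   ◎  █     ┃  3        0       0     7┃   
     ┃█ @    █     ┃  4        0       0      ┃   
     ┃█□   █ █     ┃  5        0       0      ┃   
     ┃█      █  ┏━━━━━━━━━━━━━━━━━━━━━━━━━━━━━┓   
     ┃████████  ┃ GameOfLife                  ┃   
     ┃Moves: 0  ┠─────────────────────────────┨   
     ┃          ┃Gen: 0                       ┃   
     ┗━━━━━━━━━━┃█···█·██·█··███·██·█··       ┃   
                ┃····█·······███······█       ┃   
                ┃··········███·██·█···█       ┃   
                ┃█·███··█··███·██··█···       ┃   


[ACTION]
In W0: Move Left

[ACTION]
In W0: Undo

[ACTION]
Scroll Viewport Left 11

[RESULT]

                                                  
                                                  
                                                  
                                                  
                        ┏━━━━━━━━━━━━━━━━━━━━━━━━━
                        ┃ Spreadsheet             
          ┏━━━━━━━━━━━━━┠─────────────────────────
          ┃ Sokoban     ┃A1:                      
          ┠─────────────┃       A       B       C 
          ┃████████     ┃-------------------------
          ┃█    □ █     ┃  1      [0]  161.10     
          ┃█  █◎█ █     ┃  2        0       0     
          ┃█   ◎  █     ┃  3        0       0     
          ┃█ @    █     ┃  4        0       0     
          ┃█□   █ █     ┃  5        0       0     
          ┃█      █  ┏━━━━━━━━━━━━━━━━━━━━━━━━━━━━
          ┃████████  ┃ GameOfLife                 
          ┃Moves: 0  ┠────────────────────────────
          ┃          ┃Gen: 0                      
          ┗━━━━━━━━━━┃█···█·██·█··███·██·█··      
                     ┃····█·······███······█      
                     ┃··········███·██·█···█      
                     ┃█·███··█··███·██··█···      


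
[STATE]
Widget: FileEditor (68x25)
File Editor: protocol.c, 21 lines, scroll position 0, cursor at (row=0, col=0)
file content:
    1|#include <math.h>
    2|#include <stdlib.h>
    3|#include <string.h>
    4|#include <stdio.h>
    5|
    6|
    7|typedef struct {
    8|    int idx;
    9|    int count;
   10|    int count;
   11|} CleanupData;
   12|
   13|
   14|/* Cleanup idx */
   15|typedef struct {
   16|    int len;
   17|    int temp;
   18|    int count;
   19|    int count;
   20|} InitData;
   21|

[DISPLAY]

█include <math.h>                                                  ▲
#include <stdlib.h>                                                █
#include <string.h>                                                ░
#include <stdio.h>                                                 ░
                                                                   ░
                                                                   ░
typedef struct {                                                   ░
    int idx;                                                       ░
    int count;                                                     ░
    int count;                                                     ░
} CleanupData;                                                     ░
                                                                   ░
                                                                   ░
/* Cleanup idx */                                                  ░
typedef struct {                                                   ░
    int len;                                                       ░
    int temp;                                                      ░
    int count;                                                     ░
    int count;                                                     ░
} InitData;                                                        ░
                                                                   ░
                                                                   ░
                                                                   ░
                                                                   ░
                                                                   ▼


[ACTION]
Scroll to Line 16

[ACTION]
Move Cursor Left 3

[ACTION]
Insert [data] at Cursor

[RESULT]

data█include <math.h>                                              ▲
#include <stdlib.h>                                                █
#include <string.h>                                                ░
#include <stdio.h>                                                 ░
                                                                   ░
                                                                   ░
typedef struct {                                                   ░
    int idx;                                                       ░
    int count;                                                     ░
    int count;                                                     ░
} CleanupData;                                                     ░
                                                                   ░
                                                                   ░
/* Cleanup idx */                                                  ░
typedef struct {                                                   ░
    int len;                                                       ░
    int temp;                                                      ░
    int count;                                                     ░
    int count;                                                     ░
} InitData;                                                        ░
                                                                   ░
                                                                   ░
                                                                   ░
                                                                   ░
                                                                   ▼


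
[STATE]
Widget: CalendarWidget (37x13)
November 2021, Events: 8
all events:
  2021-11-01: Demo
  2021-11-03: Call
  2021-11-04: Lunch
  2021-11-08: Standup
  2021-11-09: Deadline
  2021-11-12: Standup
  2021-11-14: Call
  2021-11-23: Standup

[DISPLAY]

            November 2021            
Mo Tu We Th Fr Sa Su                 
 1*  2  3*  4*  5  6  7              
 8*  9* 10 11 12* 13 14*             
15 16 17 18 19 20 21                 
22 23* 24 25 26 27 28                
29 30                                
                                     
                                     
                                     
                                     
                                     
                                     


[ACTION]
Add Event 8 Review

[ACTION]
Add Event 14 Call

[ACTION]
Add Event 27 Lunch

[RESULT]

            November 2021            
Mo Tu We Th Fr Sa Su                 
 1*  2  3*  4*  5  6  7              
 8*  9* 10 11 12* 13 14*             
15 16 17 18 19 20 21                 
22 23* 24 25 26 27* 28               
29 30                                
                                     
                                     
                                     
                                     
                                     
                                     


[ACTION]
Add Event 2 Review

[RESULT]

            November 2021            
Mo Tu We Th Fr Sa Su                 
 1*  2*  3*  4*  5  6  7             
 8*  9* 10 11 12* 13 14*             
15 16 17 18 19 20 21                 
22 23* 24 25 26 27* 28               
29 30                                
                                     
                                     
                                     
                                     
                                     
                                     


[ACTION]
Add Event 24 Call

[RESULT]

            November 2021            
Mo Tu We Th Fr Sa Su                 
 1*  2*  3*  4*  5  6  7             
 8*  9* 10 11 12* 13 14*             
15 16 17 18 19 20 21                 
22 23* 24* 25 26 27* 28              
29 30                                
                                     
                                     
                                     
                                     
                                     
                                     


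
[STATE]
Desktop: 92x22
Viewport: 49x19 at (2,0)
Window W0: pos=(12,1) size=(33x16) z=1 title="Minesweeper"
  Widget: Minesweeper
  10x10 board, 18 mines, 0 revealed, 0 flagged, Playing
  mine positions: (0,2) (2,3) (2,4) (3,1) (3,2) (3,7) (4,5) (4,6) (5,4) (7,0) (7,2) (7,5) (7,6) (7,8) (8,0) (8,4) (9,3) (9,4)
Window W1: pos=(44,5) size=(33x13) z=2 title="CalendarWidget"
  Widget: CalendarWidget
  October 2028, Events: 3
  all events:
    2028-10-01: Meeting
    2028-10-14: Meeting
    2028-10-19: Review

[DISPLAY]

                                                 
          ┏━━━━━━━━━━━━━━━━━━━━━━━━━━━━━━━┓      
          ┃ Minesweeper                   ┃      
          ┠───────────────────────────────┨      
          ┃■■■■■■■■■■                     ┃      
          ┃■■■■■■■■■■                     ┏━━━━━━
          ┃■■■■■■■■■■                     ┃ Calen
          ┃■■■■■■■■■■                     ┠──────
          ┃■■■■■■■■■■                     ┃      
          ┃■■■■■■■■■■                     ┃Mo Tu 
          ┃■■■■■■■■■■                     ┃      
          ┃■■■■■■■■■■                     ┃ 2  3 
          ┃■■■■■■■■■■                     ┃ 9 10 
          ┃■■■■■■■■■■                     ┃16 17 
          ┃                               ┃23 24 
          ┃                               ┃30 31 
          ┗━━━━━━━━━━━━━━━━━━━━━━━━━━━━━━━┃      
                                          ┗━━━━━━
                                                 


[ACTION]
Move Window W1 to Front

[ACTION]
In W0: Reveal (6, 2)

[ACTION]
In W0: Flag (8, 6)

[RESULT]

                                                 
          ┏━━━━━━━━━━━━━━━━━━━━━━━━━━━━━━━┓      
          ┃ Minesweeper                   ┃      
          ┠───────────────────────────────┨      
          ┃■■■■■■■■■■                     ┃      
          ┃■■■■■■■■■■                     ┏━━━━━━
          ┃■■■■■■■■■■                     ┃ Calen
          ┃■■■■■■■■■■                     ┠──────
          ┃■■■■■■■■■■                     ┃      
          ┃■■■■■■■■■■                     ┃Mo Tu 
          ┃■■1■■■■■■■                     ┃      
          ┃■■■■■■■■■■                     ┃ 2  3 
          ┃■■■■■■⚑■■■                     ┃ 9 10 
          ┃■■■■■■■■■■                     ┃16 17 
          ┃                               ┃23 24 
          ┃                               ┃30 31 
          ┗━━━━━━━━━━━━━━━━━━━━━━━━━━━━━━━┃      
                                          ┗━━━━━━
                                                 


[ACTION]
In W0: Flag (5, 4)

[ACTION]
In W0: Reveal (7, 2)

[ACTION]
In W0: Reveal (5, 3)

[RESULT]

                                                 
          ┏━━━━━━━━━━━━━━━━━━━━━━━━━━━━━━━┓      
          ┃ Minesweeper                   ┃      
          ┠───────────────────────────────┨      
          ┃■■✹■■■■■■■                     ┃      
          ┃■■■■■■■■■■                     ┏━━━━━━
          ┃■■■✹✹■■■■■                     ┃ Calen
          ┃■✹✹■■■■✹■■                     ┠──────
          ┃■■■■■✹✹■■■                     ┃      
          ┃■■■■✹■■■■■                     ┃Mo Tu 
          ┃■■1■■■■■■■                     ┃      
          ┃✹■✹■■✹✹■✹■                     ┃ 2  3 
          ┃✹■■■✹■⚑■■■                     ┃ 9 10 
          ┃■■■✹✹■■■■■                     ┃16 17 
          ┃                               ┃23 24 
          ┃                               ┃30 31 
          ┗━━━━━━━━━━━━━━━━━━━━━━━━━━━━━━━┃      
                                          ┗━━━━━━
                                                 


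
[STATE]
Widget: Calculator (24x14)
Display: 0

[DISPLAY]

                       0
┌───┬───┬───┬───┐       
│ 7 │ 8 │ 9 │ ÷ │       
├───┼───┼───┼───┤       
│ 4 │ 5 │ 6 │ × │       
├───┼───┼───┼───┤       
│ 1 │ 2 │ 3 │ - │       
├───┼───┼───┼───┤       
│ 0 │ . │ = │ + │       
├───┼───┼───┼───┤       
│ C │ MC│ MR│ M+│       
└───┴───┴───┴───┘       
                        
                        


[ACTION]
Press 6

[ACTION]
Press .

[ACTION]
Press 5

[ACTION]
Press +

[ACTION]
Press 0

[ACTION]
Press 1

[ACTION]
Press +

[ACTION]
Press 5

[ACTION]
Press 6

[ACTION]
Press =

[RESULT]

                    63.5
┌───┬───┬───┬───┐       
│ 7 │ 8 │ 9 │ ÷ │       
├───┼───┼───┼───┤       
│ 4 │ 5 │ 6 │ × │       
├───┼───┼───┼───┤       
│ 1 │ 2 │ 3 │ - │       
├───┼───┼───┼───┤       
│ 0 │ . │ = │ + │       
├───┼───┼───┼───┤       
│ C │ MC│ MR│ M+│       
└───┴───┴───┴───┘       
                        
                        


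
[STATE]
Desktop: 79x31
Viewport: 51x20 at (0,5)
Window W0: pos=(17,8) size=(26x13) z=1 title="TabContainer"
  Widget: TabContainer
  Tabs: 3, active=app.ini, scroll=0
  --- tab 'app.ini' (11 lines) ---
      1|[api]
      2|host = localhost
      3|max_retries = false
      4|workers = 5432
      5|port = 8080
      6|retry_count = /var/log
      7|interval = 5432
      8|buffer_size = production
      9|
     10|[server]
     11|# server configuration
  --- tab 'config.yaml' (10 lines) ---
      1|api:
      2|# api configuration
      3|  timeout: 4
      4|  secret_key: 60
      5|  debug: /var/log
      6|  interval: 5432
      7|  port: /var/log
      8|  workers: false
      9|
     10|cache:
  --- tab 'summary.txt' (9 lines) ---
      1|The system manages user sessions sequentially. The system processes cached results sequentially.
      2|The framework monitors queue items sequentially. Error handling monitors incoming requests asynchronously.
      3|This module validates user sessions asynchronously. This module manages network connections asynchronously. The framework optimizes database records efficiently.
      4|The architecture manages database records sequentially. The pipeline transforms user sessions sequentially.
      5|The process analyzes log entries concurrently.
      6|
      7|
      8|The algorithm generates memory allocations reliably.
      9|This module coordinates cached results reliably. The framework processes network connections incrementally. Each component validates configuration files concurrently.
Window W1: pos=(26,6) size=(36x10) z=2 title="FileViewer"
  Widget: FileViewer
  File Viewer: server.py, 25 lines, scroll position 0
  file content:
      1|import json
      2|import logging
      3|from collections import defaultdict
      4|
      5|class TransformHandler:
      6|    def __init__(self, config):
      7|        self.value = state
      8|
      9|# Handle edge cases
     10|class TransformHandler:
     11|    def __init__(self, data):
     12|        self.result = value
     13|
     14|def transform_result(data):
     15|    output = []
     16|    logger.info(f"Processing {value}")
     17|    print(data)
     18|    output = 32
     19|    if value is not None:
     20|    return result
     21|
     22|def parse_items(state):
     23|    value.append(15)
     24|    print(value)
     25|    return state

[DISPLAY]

                                                   
                          ┏━━━━━━━━━━━━━━━━━━━━━━━━
                          ┃ FileViewer             
                 ┏━━━━━━━━┠────────────────────────
                 ┃ TabCont┃import json             
                 ┠────────┃import logging          
                 ┃[app.ini┃from collections import 
                 ┃────────┃                        
                 ┃[api]   ┃class TransformHandler: 
                 ┃host = l┃    def __init__(self, c
                 ┃max_retr┗━━━━━━━━━━━━━━━━━━━━━━━━
                 ┃workers = 5432          ┃        
                 ┃port = 8080             ┃        
                 ┃retry_count = /var/log  ┃        
                 ┃interval = 5432         ┃        
                 ┗━━━━━━━━━━━━━━━━━━━━━━━━┛        
                                                   
                                                   
                                                   
                                                   


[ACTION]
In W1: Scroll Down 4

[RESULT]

                                                   
                          ┏━━━━━━━━━━━━━━━━━━━━━━━━
                          ┃ FileViewer             
                 ┏━━━━━━━━┠────────────────────────
                 ┃ TabCont┃class TransformHandler: 
                 ┠────────┃    def __init__(self, c
                 ┃[app.ini┃        self.value = sta
                 ┃────────┃                        
                 ┃[api]   ┃# Handle edge cases     
                 ┃host = l┃class TransformHandler: 
                 ┃max_retr┗━━━━━━━━━━━━━━━━━━━━━━━━
                 ┃workers = 5432          ┃        
                 ┃port = 8080             ┃        
                 ┃retry_count = /var/log  ┃        
                 ┃interval = 5432         ┃        
                 ┗━━━━━━━━━━━━━━━━━━━━━━━━┛        
                                                   
                                                   
                                                   
                                                   


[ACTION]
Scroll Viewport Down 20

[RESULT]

                 ┃[app.ini┃        self.value = sta
                 ┃────────┃                        
                 ┃[api]   ┃# Handle edge cases     
                 ┃host = l┃class TransformHandler: 
                 ┃max_retr┗━━━━━━━━━━━━━━━━━━━━━━━━
                 ┃workers = 5432          ┃        
                 ┃port = 8080             ┃        
                 ┃retry_count = /var/log  ┃        
                 ┃interval = 5432         ┃        
                 ┗━━━━━━━━━━━━━━━━━━━━━━━━┛        
                                                   
                                                   
                                                   
                                                   
                                                   
                                                   
                                                   
                                                   
                                                   
                                                   


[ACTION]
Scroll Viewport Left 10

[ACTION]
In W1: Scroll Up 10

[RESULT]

                 ┃[app.ini┃from collections import 
                 ┃────────┃                        
                 ┃[api]   ┃class TransformHandler: 
                 ┃host = l┃    def __init__(self, c
                 ┃max_retr┗━━━━━━━━━━━━━━━━━━━━━━━━
                 ┃workers = 5432          ┃        
                 ┃port = 8080             ┃        
                 ┃retry_count = /var/log  ┃        
                 ┃interval = 5432         ┃        
                 ┗━━━━━━━━━━━━━━━━━━━━━━━━┛        
                                                   
                                                   
                                                   
                                                   
                                                   
                                                   
                                                   
                                                   
                                                   
                                                   


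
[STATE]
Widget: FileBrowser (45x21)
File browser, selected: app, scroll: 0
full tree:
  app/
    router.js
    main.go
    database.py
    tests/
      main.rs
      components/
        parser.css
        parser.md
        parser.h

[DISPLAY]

> [-] app/                                   
    router.js                                
    main.go                                  
    database.py                              
    [+] tests/                               
                                             
                                             
                                             
                                             
                                             
                                             
                                             
                                             
                                             
                                             
                                             
                                             
                                             
                                             
                                             
                                             


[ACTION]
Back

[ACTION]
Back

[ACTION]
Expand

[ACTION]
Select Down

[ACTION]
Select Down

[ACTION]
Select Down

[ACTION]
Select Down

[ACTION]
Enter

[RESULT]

  [-] app/                                   
    router.js                                
    main.go                                  
    database.py                              
  > [-] tests/                               
      main.rs                                
      [+] components/                        
                                             
                                             
                                             
                                             
                                             
                                             
                                             
                                             
                                             
                                             
                                             
                                             
                                             
                                             


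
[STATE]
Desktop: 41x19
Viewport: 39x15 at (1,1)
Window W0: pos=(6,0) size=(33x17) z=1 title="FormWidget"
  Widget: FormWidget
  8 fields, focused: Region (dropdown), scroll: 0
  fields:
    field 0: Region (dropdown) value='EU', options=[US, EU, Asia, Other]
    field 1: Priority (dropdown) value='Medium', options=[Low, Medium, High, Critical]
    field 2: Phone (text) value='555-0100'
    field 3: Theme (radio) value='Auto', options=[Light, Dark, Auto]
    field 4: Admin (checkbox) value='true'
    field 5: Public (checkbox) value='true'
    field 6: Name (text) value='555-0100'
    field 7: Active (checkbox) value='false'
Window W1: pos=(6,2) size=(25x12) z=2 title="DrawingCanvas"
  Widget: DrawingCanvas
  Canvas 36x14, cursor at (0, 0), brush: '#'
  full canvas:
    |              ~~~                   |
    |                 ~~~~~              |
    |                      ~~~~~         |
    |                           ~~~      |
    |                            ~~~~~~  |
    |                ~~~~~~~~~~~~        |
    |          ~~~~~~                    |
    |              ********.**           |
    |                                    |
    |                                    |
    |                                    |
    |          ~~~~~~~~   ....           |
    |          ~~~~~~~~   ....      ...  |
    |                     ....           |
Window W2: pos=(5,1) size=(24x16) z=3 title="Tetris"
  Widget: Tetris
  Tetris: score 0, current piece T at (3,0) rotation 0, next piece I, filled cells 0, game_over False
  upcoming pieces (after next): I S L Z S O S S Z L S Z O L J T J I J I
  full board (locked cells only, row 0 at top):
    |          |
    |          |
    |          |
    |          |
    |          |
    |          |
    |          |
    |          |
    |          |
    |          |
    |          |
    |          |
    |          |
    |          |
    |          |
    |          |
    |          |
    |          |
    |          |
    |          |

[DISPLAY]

    ┏━━━━━━━━━━━━━━━━━━━━━━┓         ┃ 
    ┃ Tetris               ┃━┓───────┨ 
    ┠──────────────────────┨ ┃     ▼]┃ 
    ┃          │Next:      ┃─┨     ▼]┃ 
    ┃          │████       ┃ ┃      ]┃ 
    ┃          │           ┃ ┃ ( ) Da┃ 
    ┃          │           ┃~┃       ┃ 
    ┃          │           ┃ ┃       ┃ 
    ┃          │           ┃ ┃      ]┃ 
    ┃          │Score:     ┃~┃       ┃ 
    ┃          │0          ┃ ┃       ┃ 
    ┃          │           ┃.┃       ┃ 
    ┃          │           ┃━┛       ┃ 
    ┃          │           ┃         ┃ 
    ┃          │           ┃         ┃ 


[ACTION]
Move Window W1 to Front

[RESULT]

    ┏━━━━━━━━━━━━━━━━━━━━━━┓         ┃ 
    ┃┏━━━━━━━━━━━━━━━━━━━━━━━┓───────┨ 
    ┠┃ DrawingCanvas         ┃     ▼]┃ 
    ┃┠───────────────────────┨     ▼]┃ 
    ┃┃+             ~~~      ┃      ]┃ 
    ┃┃                 ~~~~~ ┃ ( ) Da┃ 
    ┃┃                      ~┃       ┃ 
    ┃┃                       ┃       ┃ 
    ┃┃                       ┃      ]┃ 
    ┃┃                ~~~~~~~┃       ┃ 
    ┃┃          ~~~~~~       ┃       ┃ 
    ┃┃              ********.┃       ┃ 
    ┃┗━━━━━━━━━━━━━━━━━━━━━━━┛       ┃ 
    ┃          │           ┃         ┃ 
    ┃          │           ┃         ┃ 


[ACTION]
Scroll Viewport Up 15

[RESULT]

     ┏━━━━━━━━━━━━━━━━━━━━━━━━━━━━━━━┓ 
    ┏━━━━━━━━━━━━━━━━━━━━━━┓         ┃ 
    ┃┏━━━━━━━━━━━━━━━━━━━━━━━┓───────┨ 
    ┠┃ DrawingCanvas         ┃     ▼]┃ 
    ┃┠───────────────────────┨     ▼]┃ 
    ┃┃+             ~~~      ┃      ]┃ 
    ┃┃                 ~~~~~ ┃ ( ) Da┃ 
    ┃┃                      ~┃       ┃ 
    ┃┃                       ┃       ┃ 
    ┃┃                       ┃      ]┃ 
    ┃┃                ~~~~~~~┃       ┃ 
    ┃┃          ~~~~~~       ┃       ┃ 
    ┃┃              ********.┃       ┃ 
    ┃┗━━━━━━━━━━━━━━━━━━━━━━━┛       ┃ 
    ┃          │           ┃         ┃ 


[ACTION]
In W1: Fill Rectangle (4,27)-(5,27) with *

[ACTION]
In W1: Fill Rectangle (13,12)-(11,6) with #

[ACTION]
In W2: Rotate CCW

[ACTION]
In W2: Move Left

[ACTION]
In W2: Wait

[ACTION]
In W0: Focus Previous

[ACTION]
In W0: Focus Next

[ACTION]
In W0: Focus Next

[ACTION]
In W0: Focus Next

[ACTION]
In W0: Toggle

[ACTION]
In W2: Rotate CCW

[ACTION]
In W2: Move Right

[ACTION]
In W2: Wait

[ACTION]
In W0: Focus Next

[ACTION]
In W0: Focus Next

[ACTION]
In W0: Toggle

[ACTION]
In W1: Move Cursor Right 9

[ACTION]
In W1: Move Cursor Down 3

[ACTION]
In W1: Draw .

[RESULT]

     ┏━━━━━━━━━━━━━━━━━━━━━━━━━━━━━━━┓ 
    ┏━━━━━━━━━━━━━━━━━━━━━━┓         ┃ 
    ┃┏━━━━━━━━━━━━━━━━━━━━━━━┓───────┨ 
    ┠┃ DrawingCanvas         ┃     ▼]┃ 
    ┃┠───────────────────────┨     ▼]┃ 
    ┃┃              ~~~      ┃      ]┃ 
    ┃┃                 ~~~~~ ┃ ( ) Da┃ 
    ┃┃                      ~┃       ┃ 
    ┃┃         .             ┃       ┃ 
    ┃┃                       ┃      ]┃ 
    ┃┃                ~~~~~~~┃       ┃ 
    ┃┃          ~~~~~~       ┃       ┃ 
    ┃┃              ********.┃       ┃ 
    ┃┗━━━━━━━━━━━━━━━━━━━━━━━┛       ┃ 
    ┃          │           ┃         ┃ 
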